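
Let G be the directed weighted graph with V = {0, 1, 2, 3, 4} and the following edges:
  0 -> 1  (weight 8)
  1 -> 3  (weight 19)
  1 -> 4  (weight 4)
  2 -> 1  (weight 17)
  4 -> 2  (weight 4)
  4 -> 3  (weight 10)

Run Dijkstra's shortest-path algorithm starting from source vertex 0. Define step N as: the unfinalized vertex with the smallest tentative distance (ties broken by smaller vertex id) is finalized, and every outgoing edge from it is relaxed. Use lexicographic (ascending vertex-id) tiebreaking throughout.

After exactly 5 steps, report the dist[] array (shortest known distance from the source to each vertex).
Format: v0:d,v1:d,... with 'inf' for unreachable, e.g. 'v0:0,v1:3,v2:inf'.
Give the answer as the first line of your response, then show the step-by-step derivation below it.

v0:0,v1:8,v2:16,v3:22,v4:12

step 1: dist = v0:0,v1:8,v2:inf,v3:inf,v4:inf
step 2: dist = v0:0,v1:8,v2:inf,v3:27,v4:12
step 3: dist = v0:0,v1:8,v2:16,v3:22,v4:12
step 4: dist = v0:0,v1:8,v2:16,v3:22,v4:12
step 5: dist = v0:0,v1:8,v2:16,v3:22,v4:12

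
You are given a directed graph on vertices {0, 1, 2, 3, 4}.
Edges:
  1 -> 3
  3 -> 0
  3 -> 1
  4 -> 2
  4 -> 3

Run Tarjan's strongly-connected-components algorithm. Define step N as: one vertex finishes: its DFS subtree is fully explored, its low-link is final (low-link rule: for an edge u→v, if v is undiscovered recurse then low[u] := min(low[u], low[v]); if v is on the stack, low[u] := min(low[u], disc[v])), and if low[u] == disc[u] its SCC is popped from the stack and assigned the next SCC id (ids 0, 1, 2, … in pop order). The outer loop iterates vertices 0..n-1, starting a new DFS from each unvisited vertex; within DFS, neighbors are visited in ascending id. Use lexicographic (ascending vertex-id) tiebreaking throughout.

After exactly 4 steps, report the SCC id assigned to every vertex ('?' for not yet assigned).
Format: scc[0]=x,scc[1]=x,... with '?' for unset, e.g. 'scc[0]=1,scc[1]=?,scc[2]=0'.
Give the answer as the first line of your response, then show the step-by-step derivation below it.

scc[0]=0,scc[1]=1,scc[2]=2,scc[3]=1,scc[4]=?

step 1: low=(low[0]=0,low[1]=?,low[2]=?,low[3]=?,low[4]=?); scc=(scc[0]=0,scc[1]=?,scc[2]=?,scc[3]=?,scc[4]=?)
step 2: low=(low[0]=0,low[1]=1,low[2]=?,low[3]=1,low[4]=?); scc=(scc[0]=0,scc[1]=?,scc[2]=?,scc[3]=?,scc[4]=?)
step 3: low=(low[0]=0,low[1]=1,low[2]=?,low[3]=1,low[4]=?); scc=(scc[0]=0,scc[1]=1,scc[2]=?,scc[3]=1,scc[4]=?)
step 4: low=(low[0]=0,low[1]=1,low[2]=3,low[3]=1,low[4]=?); scc=(scc[0]=0,scc[1]=1,scc[2]=2,scc[3]=1,scc[4]=?)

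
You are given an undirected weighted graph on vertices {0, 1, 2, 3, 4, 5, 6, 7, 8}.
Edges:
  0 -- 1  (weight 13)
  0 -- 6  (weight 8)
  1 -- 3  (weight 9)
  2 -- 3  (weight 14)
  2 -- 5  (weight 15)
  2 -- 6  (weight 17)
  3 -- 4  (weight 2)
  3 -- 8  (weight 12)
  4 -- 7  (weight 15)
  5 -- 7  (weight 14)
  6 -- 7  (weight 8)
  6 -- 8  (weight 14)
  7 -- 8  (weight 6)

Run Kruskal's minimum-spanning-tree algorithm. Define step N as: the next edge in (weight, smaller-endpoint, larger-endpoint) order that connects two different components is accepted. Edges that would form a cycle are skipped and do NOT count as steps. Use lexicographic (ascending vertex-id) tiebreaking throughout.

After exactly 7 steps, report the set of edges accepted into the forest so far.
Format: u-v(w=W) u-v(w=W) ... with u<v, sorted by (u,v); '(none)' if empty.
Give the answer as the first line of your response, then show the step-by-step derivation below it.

0-6(w=8) 1-3(w=9) 2-3(w=14) 3-4(w=2) 3-8(w=12) 6-7(w=8) 7-8(w=6)

step 1: add edge 3-4 (w=2); MST = {3-4(w=2)}
step 2: add edge 7-8 (w=6); MST = {3-4(w=2) 7-8(w=6)}
step 3: add edge 0-6 (w=8); MST = {0-6(w=8) 3-4(w=2) 7-8(w=6)}
step 4: add edge 6-7 (w=8); MST = {0-6(w=8) 3-4(w=2) 6-7(w=8) 7-8(w=6)}
step 5: add edge 1-3 (w=9); MST = {0-6(w=8) 1-3(w=9) 3-4(w=2) 6-7(w=8) 7-8(w=6)}
step 6: add edge 3-8 (w=12); MST = {0-6(w=8) 1-3(w=9) 3-4(w=2) 3-8(w=12) 6-7(w=8) 7-8(w=6)}
step 7: add edge 2-3 (w=14); MST = {0-6(w=8) 1-3(w=9) 2-3(w=14) 3-4(w=2) 3-8(w=12) 6-7(w=8) 7-8(w=6)}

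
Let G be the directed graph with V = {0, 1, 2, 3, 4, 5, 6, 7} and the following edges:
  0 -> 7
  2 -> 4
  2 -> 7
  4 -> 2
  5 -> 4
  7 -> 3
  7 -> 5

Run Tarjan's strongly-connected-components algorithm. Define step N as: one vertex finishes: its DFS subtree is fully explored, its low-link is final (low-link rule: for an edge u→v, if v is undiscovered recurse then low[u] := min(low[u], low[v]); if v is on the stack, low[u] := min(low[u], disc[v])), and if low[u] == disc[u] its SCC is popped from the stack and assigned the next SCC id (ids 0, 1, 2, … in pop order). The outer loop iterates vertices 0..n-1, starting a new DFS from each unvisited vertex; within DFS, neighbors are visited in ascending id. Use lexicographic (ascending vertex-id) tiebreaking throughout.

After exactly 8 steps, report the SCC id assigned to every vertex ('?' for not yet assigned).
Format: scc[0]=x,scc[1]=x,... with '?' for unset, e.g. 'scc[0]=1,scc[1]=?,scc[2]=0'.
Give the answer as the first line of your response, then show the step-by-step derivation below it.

scc[0]=2,scc[1]=3,scc[2]=1,scc[3]=0,scc[4]=1,scc[5]=1,scc[6]=4,scc[7]=1

step 1: low=(low[0]=0,low[1]=?,low[2]=?,low[3]=2,low[4]=?,low[5]=?,low[6]=?,low[7]=1); scc=(scc[0]=?,scc[1]=?,scc[2]=?,scc[3]=0,scc[4]=?,scc[5]=?,scc[6]=?,scc[7]=?)
step 2: low=(low[0]=0,low[1]=?,low[2]=1,low[3]=2,low[4]=4,low[5]=3,low[6]=?,low[7]=1); scc=(scc[0]=?,scc[1]=?,scc[2]=?,scc[3]=0,scc[4]=?,scc[5]=?,scc[6]=?,scc[7]=?)
step 3: low=(low[0]=0,low[1]=?,low[2]=1,low[3]=2,low[4]=1,low[5]=3,low[6]=?,low[7]=1); scc=(scc[0]=?,scc[1]=?,scc[2]=?,scc[3]=0,scc[4]=?,scc[5]=?,scc[6]=?,scc[7]=?)
step 4: low=(low[0]=0,low[1]=?,low[2]=1,low[3]=2,low[4]=1,low[5]=1,low[6]=?,low[7]=1); scc=(scc[0]=?,scc[1]=?,scc[2]=?,scc[3]=0,scc[4]=?,scc[5]=?,scc[6]=?,scc[7]=?)
step 5: low=(low[0]=0,low[1]=?,low[2]=1,low[3]=2,low[4]=1,low[5]=1,low[6]=?,low[7]=1); scc=(scc[0]=?,scc[1]=?,scc[2]=1,scc[3]=0,scc[4]=1,scc[5]=1,scc[6]=?,scc[7]=1)
step 6: low=(low[0]=0,low[1]=?,low[2]=1,low[3]=2,low[4]=1,low[5]=1,low[6]=?,low[7]=1); scc=(scc[0]=2,scc[1]=?,scc[2]=1,scc[3]=0,scc[4]=1,scc[5]=1,scc[6]=?,scc[7]=1)
step 7: low=(low[0]=0,low[1]=6,low[2]=1,low[3]=2,low[4]=1,low[5]=1,low[6]=?,low[7]=1); scc=(scc[0]=2,scc[1]=3,scc[2]=1,scc[3]=0,scc[4]=1,scc[5]=1,scc[6]=?,scc[7]=1)
step 8: low=(low[0]=0,low[1]=6,low[2]=1,low[3]=2,low[4]=1,low[5]=1,low[6]=7,low[7]=1); scc=(scc[0]=2,scc[1]=3,scc[2]=1,scc[3]=0,scc[4]=1,scc[5]=1,scc[6]=4,scc[7]=1)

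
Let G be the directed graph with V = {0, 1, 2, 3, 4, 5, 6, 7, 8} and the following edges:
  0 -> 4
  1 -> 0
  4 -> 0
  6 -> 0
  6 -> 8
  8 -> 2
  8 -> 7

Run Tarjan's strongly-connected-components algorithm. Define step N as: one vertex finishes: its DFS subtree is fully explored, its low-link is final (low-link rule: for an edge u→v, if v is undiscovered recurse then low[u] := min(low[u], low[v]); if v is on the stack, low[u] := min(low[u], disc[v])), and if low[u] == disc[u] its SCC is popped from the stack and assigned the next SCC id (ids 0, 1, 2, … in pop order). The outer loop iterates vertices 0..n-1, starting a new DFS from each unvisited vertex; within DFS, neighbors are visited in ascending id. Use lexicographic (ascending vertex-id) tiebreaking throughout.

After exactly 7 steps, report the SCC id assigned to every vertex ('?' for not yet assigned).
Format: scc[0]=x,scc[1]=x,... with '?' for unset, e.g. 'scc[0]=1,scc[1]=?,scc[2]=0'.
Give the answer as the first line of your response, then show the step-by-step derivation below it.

scc[0]=0,scc[1]=1,scc[2]=2,scc[3]=3,scc[4]=0,scc[5]=4,scc[6]=?,scc[7]=5,scc[8]=?

step 1: low=(low[0]=0,low[1]=?,low[2]=?,low[3]=?,low[4]=0,low[5]=?,low[6]=?,low[7]=?,low[8]=?); scc=(scc[0]=?,scc[1]=?,scc[2]=?,scc[3]=?,scc[4]=?,scc[5]=?,scc[6]=?,scc[7]=?,scc[8]=?)
step 2: low=(low[0]=0,low[1]=?,low[2]=?,low[3]=?,low[4]=0,low[5]=?,low[6]=?,low[7]=?,low[8]=?); scc=(scc[0]=0,scc[1]=?,scc[2]=?,scc[3]=?,scc[4]=0,scc[5]=?,scc[6]=?,scc[7]=?,scc[8]=?)
step 3: low=(low[0]=0,low[1]=2,low[2]=?,low[3]=?,low[4]=0,low[5]=?,low[6]=?,low[7]=?,low[8]=?); scc=(scc[0]=0,scc[1]=1,scc[2]=?,scc[3]=?,scc[4]=0,scc[5]=?,scc[6]=?,scc[7]=?,scc[8]=?)
step 4: low=(low[0]=0,low[1]=2,low[2]=3,low[3]=?,low[4]=0,low[5]=?,low[6]=?,low[7]=?,low[8]=?); scc=(scc[0]=0,scc[1]=1,scc[2]=2,scc[3]=?,scc[4]=0,scc[5]=?,scc[6]=?,scc[7]=?,scc[8]=?)
step 5: low=(low[0]=0,low[1]=2,low[2]=3,low[3]=4,low[4]=0,low[5]=?,low[6]=?,low[7]=?,low[8]=?); scc=(scc[0]=0,scc[1]=1,scc[2]=2,scc[3]=3,scc[4]=0,scc[5]=?,scc[6]=?,scc[7]=?,scc[8]=?)
step 6: low=(low[0]=0,low[1]=2,low[2]=3,low[3]=4,low[4]=0,low[5]=5,low[6]=?,low[7]=?,low[8]=?); scc=(scc[0]=0,scc[1]=1,scc[2]=2,scc[3]=3,scc[4]=0,scc[5]=4,scc[6]=?,scc[7]=?,scc[8]=?)
step 7: low=(low[0]=0,low[1]=2,low[2]=3,low[3]=4,low[4]=0,low[5]=5,low[6]=6,low[7]=8,low[8]=7); scc=(scc[0]=0,scc[1]=1,scc[2]=2,scc[3]=3,scc[4]=0,scc[5]=4,scc[6]=?,scc[7]=5,scc[8]=?)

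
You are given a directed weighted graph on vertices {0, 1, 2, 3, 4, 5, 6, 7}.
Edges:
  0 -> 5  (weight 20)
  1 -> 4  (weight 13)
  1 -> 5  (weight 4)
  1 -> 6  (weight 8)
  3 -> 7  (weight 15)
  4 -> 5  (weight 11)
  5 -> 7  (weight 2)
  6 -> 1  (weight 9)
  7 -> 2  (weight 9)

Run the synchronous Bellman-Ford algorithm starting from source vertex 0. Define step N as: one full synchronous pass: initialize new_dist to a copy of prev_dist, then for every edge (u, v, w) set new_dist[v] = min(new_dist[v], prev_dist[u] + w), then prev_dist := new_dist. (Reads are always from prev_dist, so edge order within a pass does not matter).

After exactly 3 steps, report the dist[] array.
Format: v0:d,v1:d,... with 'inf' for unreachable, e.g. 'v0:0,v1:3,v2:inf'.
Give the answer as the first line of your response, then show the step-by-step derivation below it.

v0:0,v1:inf,v2:31,v3:inf,v4:inf,v5:20,v6:inf,v7:22

step 1: dist = v0:0,v1:inf,v2:inf,v3:inf,v4:inf,v5:20,v6:inf,v7:inf
step 2: dist = v0:0,v1:inf,v2:inf,v3:inf,v4:inf,v5:20,v6:inf,v7:22
step 3: dist = v0:0,v1:inf,v2:31,v3:inf,v4:inf,v5:20,v6:inf,v7:22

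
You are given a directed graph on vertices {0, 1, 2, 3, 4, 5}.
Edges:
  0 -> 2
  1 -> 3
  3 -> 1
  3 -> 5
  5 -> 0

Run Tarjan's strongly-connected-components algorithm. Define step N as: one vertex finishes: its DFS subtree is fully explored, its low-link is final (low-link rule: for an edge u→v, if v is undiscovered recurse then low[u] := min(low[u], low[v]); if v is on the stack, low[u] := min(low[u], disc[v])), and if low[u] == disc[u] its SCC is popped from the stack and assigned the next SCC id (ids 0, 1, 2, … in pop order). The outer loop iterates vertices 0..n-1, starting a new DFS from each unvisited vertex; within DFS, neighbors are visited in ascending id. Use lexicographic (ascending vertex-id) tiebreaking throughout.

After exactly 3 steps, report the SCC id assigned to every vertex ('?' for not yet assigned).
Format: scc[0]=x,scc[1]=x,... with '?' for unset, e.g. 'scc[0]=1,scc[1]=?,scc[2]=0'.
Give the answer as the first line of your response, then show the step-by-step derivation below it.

scc[0]=1,scc[1]=?,scc[2]=0,scc[3]=?,scc[4]=?,scc[5]=2

step 1: low=(low[0]=0,low[1]=?,low[2]=1,low[3]=?,low[4]=?,low[5]=?); scc=(scc[0]=?,scc[1]=?,scc[2]=0,scc[3]=?,scc[4]=?,scc[5]=?)
step 2: low=(low[0]=0,low[1]=?,low[2]=1,low[3]=?,low[4]=?,low[5]=?); scc=(scc[0]=1,scc[1]=?,scc[2]=0,scc[3]=?,scc[4]=?,scc[5]=?)
step 3: low=(low[0]=0,low[1]=2,low[2]=1,low[3]=2,low[4]=?,low[5]=4); scc=(scc[0]=1,scc[1]=?,scc[2]=0,scc[3]=?,scc[4]=?,scc[5]=2)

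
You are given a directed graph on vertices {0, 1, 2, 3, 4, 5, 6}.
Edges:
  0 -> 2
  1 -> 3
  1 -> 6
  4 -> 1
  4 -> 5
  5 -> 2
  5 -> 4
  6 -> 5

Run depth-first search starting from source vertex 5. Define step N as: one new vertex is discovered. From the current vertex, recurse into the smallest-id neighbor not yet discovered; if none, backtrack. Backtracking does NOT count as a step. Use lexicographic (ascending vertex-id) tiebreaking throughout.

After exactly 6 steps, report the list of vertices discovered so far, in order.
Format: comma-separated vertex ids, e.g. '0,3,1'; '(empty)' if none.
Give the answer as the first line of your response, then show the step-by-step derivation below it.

5,2,4,1,3,6

step 1: discover 5; path=5; order=5
step 2: discover 2; path=5>2; order=5,2
step 3: discover 4; path=5>4; order=5,2,4
step 4: discover 1; path=5>4>1; order=5,2,4,1
step 5: discover 3; path=5>4>1>3; order=5,2,4,1,3
step 6: discover 6; path=5>4>1>6; order=5,2,4,1,3,6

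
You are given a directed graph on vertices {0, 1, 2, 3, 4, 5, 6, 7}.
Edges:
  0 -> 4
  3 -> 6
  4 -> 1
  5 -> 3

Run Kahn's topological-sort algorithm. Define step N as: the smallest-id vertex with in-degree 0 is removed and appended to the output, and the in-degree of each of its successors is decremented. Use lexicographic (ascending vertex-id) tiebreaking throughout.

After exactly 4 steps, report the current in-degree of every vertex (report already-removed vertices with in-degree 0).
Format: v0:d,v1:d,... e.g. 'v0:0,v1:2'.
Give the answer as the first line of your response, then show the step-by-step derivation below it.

v0:0,v1:0,v2:0,v3:1,v4:0,v5:0,v6:1,v7:0

step 1: output 0; order=[0]; indeg=(0,1,0,1,0,0,1,0)
step 2: output 2; order=[0,2]; indeg=(0,1,0,1,0,0,1,0)
step 3: output 4; order=[0,2,4]; indeg=(0,0,0,1,0,0,1,0)
step 4: output 1; order=[0,2,4,1]; indeg=(0,0,0,1,0,0,1,0)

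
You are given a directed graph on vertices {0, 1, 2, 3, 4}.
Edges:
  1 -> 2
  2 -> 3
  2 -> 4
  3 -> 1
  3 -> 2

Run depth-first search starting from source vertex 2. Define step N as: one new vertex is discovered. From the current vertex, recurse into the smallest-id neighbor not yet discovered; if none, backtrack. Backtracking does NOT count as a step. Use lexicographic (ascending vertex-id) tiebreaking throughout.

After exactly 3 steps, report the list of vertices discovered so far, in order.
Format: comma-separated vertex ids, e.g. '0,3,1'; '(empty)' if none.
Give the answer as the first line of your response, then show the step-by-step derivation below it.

2,3,1

step 1: discover 2; path=2; order=2
step 2: discover 3; path=2>3; order=2,3
step 3: discover 1; path=2>3>1; order=2,3,1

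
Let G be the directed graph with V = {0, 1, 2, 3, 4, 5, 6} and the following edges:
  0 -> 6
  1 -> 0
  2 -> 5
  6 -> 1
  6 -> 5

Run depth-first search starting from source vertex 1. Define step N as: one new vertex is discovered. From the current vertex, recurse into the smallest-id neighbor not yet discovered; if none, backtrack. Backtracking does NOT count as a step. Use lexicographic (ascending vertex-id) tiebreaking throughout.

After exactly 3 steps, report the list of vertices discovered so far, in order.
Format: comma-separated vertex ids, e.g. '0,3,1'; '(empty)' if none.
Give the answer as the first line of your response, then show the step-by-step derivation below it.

1,0,6

step 1: discover 1; path=1; order=1
step 2: discover 0; path=1>0; order=1,0
step 3: discover 6; path=1>0>6; order=1,0,6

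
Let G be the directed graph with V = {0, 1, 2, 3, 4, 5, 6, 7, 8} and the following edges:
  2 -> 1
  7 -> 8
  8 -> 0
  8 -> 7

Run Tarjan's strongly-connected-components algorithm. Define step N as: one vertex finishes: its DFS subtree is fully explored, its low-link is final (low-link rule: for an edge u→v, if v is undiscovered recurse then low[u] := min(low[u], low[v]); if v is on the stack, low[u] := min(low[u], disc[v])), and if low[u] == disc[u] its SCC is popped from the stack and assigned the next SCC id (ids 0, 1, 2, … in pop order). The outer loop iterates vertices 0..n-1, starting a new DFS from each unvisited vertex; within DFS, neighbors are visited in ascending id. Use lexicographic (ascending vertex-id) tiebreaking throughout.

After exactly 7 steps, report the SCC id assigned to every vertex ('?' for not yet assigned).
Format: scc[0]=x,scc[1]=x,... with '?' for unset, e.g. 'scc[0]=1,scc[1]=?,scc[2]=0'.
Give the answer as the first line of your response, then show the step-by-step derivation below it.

scc[0]=0,scc[1]=1,scc[2]=2,scc[3]=3,scc[4]=4,scc[5]=5,scc[6]=6,scc[7]=?,scc[8]=?

step 1: low=(low[0]=0,low[1]=?,low[2]=?,low[3]=?,low[4]=?,low[5]=?,low[6]=?,low[7]=?,low[8]=?); scc=(scc[0]=0,scc[1]=?,scc[2]=?,scc[3]=?,scc[4]=?,scc[5]=?,scc[6]=?,scc[7]=?,scc[8]=?)
step 2: low=(low[0]=0,low[1]=1,low[2]=?,low[3]=?,low[4]=?,low[5]=?,low[6]=?,low[7]=?,low[8]=?); scc=(scc[0]=0,scc[1]=1,scc[2]=?,scc[3]=?,scc[4]=?,scc[5]=?,scc[6]=?,scc[7]=?,scc[8]=?)
step 3: low=(low[0]=0,low[1]=1,low[2]=2,low[3]=?,low[4]=?,low[5]=?,low[6]=?,low[7]=?,low[8]=?); scc=(scc[0]=0,scc[1]=1,scc[2]=2,scc[3]=?,scc[4]=?,scc[5]=?,scc[6]=?,scc[7]=?,scc[8]=?)
step 4: low=(low[0]=0,low[1]=1,low[2]=2,low[3]=3,low[4]=?,low[5]=?,low[6]=?,low[7]=?,low[8]=?); scc=(scc[0]=0,scc[1]=1,scc[2]=2,scc[3]=3,scc[4]=?,scc[5]=?,scc[6]=?,scc[7]=?,scc[8]=?)
step 5: low=(low[0]=0,low[1]=1,low[2]=2,low[3]=3,low[4]=4,low[5]=?,low[6]=?,low[7]=?,low[8]=?); scc=(scc[0]=0,scc[1]=1,scc[2]=2,scc[3]=3,scc[4]=4,scc[5]=?,scc[6]=?,scc[7]=?,scc[8]=?)
step 6: low=(low[0]=0,low[1]=1,low[2]=2,low[3]=3,low[4]=4,low[5]=5,low[6]=?,low[7]=?,low[8]=?); scc=(scc[0]=0,scc[1]=1,scc[2]=2,scc[3]=3,scc[4]=4,scc[5]=5,scc[6]=?,scc[7]=?,scc[8]=?)
step 7: low=(low[0]=0,low[1]=1,low[2]=2,low[3]=3,low[4]=4,low[5]=5,low[6]=6,low[7]=?,low[8]=?); scc=(scc[0]=0,scc[1]=1,scc[2]=2,scc[3]=3,scc[4]=4,scc[5]=5,scc[6]=6,scc[7]=?,scc[8]=?)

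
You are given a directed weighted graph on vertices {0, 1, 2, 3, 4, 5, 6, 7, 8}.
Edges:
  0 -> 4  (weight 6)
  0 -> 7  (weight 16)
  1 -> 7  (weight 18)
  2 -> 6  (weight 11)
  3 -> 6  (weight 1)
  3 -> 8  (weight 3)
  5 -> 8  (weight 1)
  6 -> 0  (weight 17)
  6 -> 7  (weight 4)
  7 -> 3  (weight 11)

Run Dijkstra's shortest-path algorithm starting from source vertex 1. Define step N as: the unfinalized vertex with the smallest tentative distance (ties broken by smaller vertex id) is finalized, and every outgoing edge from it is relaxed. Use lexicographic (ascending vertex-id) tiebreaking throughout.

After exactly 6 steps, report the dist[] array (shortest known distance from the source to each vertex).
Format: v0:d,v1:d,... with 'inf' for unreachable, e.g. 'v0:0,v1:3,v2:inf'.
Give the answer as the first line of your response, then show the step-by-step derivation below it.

v0:47,v1:0,v2:inf,v3:29,v4:53,v5:inf,v6:30,v7:18,v8:32

step 1: dist = v0:inf,v1:0,v2:inf,v3:inf,v4:inf,v5:inf,v6:inf,v7:18,v8:inf
step 2: dist = v0:inf,v1:0,v2:inf,v3:29,v4:inf,v5:inf,v6:inf,v7:18,v8:inf
step 3: dist = v0:inf,v1:0,v2:inf,v3:29,v4:inf,v5:inf,v6:30,v7:18,v8:32
step 4: dist = v0:47,v1:0,v2:inf,v3:29,v4:inf,v5:inf,v6:30,v7:18,v8:32
step 5: dist = v0:47,v1:0,v2:inf,v3:29,v4:inf,v5:inf,v6:30,v7:18,v8:32
step 6: dist = v0:47,v1:0,v2:inf,v3:29,v4:53,v5:inf,v6:30,v7:18,v8:32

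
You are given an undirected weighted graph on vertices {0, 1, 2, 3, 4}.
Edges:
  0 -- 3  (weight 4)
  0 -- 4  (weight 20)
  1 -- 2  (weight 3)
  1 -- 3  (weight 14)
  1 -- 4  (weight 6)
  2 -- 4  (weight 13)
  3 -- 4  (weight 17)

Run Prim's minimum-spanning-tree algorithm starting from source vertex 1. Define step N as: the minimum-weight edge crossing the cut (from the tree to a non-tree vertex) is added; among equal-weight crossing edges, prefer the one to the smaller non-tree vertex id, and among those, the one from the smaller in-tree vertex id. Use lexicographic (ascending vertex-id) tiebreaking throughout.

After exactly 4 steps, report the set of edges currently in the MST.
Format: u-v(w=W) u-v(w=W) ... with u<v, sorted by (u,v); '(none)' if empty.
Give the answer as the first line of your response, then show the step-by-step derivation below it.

0-3(w=4) 1-2(w=3) 1-3(w=14) 1-4(w=6)

step 1: add edge 1-2 (w=3); MST = {1-2(w=3)}
step 2: add edge 1-4 (w=6); MST = {1-2(w=3) 1-4(w=6)}
step 3: add edge 1-3 (w=14); MST = {1-2(w=3) 1-3(w=14) 1-4(w=6)}
step 4: add edge 0-3 (w=4); MST = {0-3(w=4) 1-2(w=3) 1-3(w=14) 1-4(w=6)}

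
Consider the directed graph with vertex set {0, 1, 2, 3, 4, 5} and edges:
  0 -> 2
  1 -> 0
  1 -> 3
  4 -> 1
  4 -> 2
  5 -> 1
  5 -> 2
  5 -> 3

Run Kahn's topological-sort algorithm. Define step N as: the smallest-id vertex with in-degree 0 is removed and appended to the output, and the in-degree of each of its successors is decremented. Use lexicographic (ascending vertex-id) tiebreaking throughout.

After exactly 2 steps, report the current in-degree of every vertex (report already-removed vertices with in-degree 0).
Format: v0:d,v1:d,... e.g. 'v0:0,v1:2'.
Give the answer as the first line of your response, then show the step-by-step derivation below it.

v0:1,v1:0,v2:1,v3:1,v4:0,v5:0

step 1: output 4; order=[4]; indeg=(1,1,2,2,0,0)
step 2: output 5; order=[4,5]; indeg=(1,0,1,1,0,0)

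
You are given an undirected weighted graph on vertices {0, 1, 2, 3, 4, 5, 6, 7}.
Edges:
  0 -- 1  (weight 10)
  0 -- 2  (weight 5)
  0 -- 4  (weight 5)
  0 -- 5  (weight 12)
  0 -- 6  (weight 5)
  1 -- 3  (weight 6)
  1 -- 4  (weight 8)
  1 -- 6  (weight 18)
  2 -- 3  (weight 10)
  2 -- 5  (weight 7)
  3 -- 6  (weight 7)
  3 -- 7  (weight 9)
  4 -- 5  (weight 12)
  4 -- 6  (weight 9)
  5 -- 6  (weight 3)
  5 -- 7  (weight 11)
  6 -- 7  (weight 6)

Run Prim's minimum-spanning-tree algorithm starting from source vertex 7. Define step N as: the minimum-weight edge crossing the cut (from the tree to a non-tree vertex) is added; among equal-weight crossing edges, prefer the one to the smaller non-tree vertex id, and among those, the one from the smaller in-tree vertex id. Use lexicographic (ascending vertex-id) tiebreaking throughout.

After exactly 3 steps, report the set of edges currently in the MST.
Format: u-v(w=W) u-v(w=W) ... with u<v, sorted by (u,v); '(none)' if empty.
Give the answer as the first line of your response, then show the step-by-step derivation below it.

0-6(w=5) 5-6(w=3) 6-7(w=6)

step 1: add edge 6-7 (w=6); MST = {6-7(w=6)}
step 2: add edge 5-6 (w=3); MST = {5-6(w=3) 6-7(w=6)}
step 3: add edge 0-6 (w=5); MST = {0-6(w=5) 5-6(w=3) 6-7(w=6)}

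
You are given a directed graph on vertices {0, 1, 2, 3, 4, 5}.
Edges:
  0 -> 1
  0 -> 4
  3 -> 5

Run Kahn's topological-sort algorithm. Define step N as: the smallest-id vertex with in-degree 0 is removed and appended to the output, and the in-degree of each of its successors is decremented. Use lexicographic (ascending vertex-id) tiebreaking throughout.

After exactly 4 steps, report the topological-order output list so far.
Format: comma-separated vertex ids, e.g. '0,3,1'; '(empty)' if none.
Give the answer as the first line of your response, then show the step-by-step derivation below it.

0,1,2,3

step 1: output 0; order=[0]; indeg=(0,0,0,0,0,1)
step 2: output 1; order=[0,1]; indeg=(0,0,0,0,0,1)
step 3: output 2; order=[0,1,2]; indeg=(0,0,0,0,0,1)
step 4: output 3; order=[0,1,2,3]; indeg=(0,0,0,0,0,0)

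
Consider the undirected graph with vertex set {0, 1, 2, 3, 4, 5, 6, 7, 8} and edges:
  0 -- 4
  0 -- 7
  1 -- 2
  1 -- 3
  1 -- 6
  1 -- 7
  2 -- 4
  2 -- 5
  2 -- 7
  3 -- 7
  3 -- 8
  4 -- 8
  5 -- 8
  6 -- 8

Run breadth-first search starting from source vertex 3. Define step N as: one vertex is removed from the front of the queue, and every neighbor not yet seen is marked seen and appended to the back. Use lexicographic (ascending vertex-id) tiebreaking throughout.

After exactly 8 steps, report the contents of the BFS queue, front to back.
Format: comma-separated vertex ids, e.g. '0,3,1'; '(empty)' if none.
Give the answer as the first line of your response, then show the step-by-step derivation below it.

5

step 1: dequeue 3; queue=[1,7,8]; order=3
step 2: dequeue 1; queue=[7,8,2,6]; order=3,1
step 3: dequeue 7; queue=[8,2,6,0]; order=3,1,7
step 4: dequeue 8; queue=[2,6,0,4,5]; order=3,1,7,8
step 5: dequeue 2; queue=[6,0,4,5]; order=3,1,7,8,2
step 6: dequeue 6; queue=[0,4,5]; order=3,1,7,8,2,6
step 7: dequeue 0; queue=[4,5]; order=3,1,7,8,2,6,0
step 8: dequeue 4; queue=[5]; order=3,1,7,8,2,6,0,4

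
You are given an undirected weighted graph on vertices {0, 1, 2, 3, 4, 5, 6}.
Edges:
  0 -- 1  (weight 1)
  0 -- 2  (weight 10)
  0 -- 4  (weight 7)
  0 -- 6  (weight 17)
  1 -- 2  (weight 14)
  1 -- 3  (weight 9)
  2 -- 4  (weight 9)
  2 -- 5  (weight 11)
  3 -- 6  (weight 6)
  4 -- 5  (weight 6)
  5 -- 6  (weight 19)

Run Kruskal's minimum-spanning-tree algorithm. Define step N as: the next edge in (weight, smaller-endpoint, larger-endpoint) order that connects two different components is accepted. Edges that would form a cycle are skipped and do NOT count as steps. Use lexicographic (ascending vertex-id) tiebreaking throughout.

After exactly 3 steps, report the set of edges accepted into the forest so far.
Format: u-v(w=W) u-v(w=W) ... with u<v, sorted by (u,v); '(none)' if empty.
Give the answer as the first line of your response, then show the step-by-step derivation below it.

0-1(w=1) 3-6(w=6) 4-5(w=6)

step 1: add edge 0-1 (w=1); MST = {0-1(w=1)}
step 2: add edge 3-6 (w=6); MST = {0-1(w=1) 3-6(w=6)}
step 3: add edge 4-5 (w=6); MST = {0-1(w=1) 3-6(w=6) 4-5(w=6)}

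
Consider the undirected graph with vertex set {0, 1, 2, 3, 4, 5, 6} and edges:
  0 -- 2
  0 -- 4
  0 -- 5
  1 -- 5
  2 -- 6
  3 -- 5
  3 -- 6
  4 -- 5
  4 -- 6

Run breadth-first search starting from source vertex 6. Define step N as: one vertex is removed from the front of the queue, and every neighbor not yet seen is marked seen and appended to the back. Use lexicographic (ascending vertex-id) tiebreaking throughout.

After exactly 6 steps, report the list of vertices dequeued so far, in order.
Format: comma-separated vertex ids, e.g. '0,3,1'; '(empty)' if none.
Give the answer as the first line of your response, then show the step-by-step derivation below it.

6,2,3,4,0,5

step 1: dequeue 6; queue=[2,3,4]; order=6
step 2: dequeue 2; queue=[3,4,0]; order=6,2
step 3: dequeue 3; queue=[4,0,5]; order=6,2,3
step 4: dequeue 4; queue=[0,5]; order=6,2,3,4
step 5: dequeue 0; queue=[5]; order=6,2,3,4,0
step 6: dequeue 5; queue=[1]; order=6,2,3,4,0,5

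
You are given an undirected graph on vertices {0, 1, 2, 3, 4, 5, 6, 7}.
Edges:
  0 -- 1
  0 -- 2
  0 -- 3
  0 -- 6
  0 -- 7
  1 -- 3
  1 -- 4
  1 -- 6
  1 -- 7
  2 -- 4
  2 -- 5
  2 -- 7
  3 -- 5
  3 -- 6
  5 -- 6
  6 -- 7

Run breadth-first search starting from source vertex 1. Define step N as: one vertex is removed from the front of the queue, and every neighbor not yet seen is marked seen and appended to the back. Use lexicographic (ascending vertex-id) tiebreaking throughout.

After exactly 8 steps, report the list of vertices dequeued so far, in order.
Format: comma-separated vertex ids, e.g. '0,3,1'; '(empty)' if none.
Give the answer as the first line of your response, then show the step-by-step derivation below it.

1,0,3,4,6,7,2,5

step 1: dequeue 1; queue=[0,3,4,6,7]; order=1
step 2: dequeue 0; queue=[3,4,6,7,2]; order=1,0
step 3: dequeue 3; queue=[4,6,7,2,5]; order=1,0,3
step 4: dequeue 4; queue=[6,7,2,5]; order=1,0,3,4
step 5: dequeue 6; queue=[7,2,5]; order=1,0,3,4,6
step 6: dequeue 7; queue=[2,5]; order=1,0,3,4,6,7
step 7: dequeue 2; queue=[5]; order=1,0,3,4,6,7,2
step 8: dequeue 5; queue=[(empty)]; order=1,0,3,4,6,7,2,5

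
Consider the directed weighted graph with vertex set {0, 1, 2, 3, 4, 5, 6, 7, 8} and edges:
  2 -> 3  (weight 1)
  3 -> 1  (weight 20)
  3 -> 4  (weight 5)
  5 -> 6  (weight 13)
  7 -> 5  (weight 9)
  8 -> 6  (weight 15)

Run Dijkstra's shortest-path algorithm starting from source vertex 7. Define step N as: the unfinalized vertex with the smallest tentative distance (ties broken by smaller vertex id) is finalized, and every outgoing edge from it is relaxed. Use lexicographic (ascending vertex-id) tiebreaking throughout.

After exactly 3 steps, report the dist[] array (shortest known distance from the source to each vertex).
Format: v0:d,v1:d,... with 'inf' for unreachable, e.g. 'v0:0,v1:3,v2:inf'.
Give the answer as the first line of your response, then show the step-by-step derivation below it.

v0:inf,v1:inf,v2:inf,v3:inf,v4:inf,v5:9,v6:22,v7:0,v8:inf

step 1: dist = v0:inf,v1:inf,v2:inf,v3:inf,v4:inf,v5:9,v6:inf,v7:0,v8:inf
step 2: dist = v0:inf,v1:inf,v2:inf,v3:inf,v4:inf,v5:9,v6:22,v7:0,v8:inf
step 3: dist = v0:inf,v1:inf,v2:inf,v3:inf,v4:inf,v5:9,v6:22,v7:0,v8:inf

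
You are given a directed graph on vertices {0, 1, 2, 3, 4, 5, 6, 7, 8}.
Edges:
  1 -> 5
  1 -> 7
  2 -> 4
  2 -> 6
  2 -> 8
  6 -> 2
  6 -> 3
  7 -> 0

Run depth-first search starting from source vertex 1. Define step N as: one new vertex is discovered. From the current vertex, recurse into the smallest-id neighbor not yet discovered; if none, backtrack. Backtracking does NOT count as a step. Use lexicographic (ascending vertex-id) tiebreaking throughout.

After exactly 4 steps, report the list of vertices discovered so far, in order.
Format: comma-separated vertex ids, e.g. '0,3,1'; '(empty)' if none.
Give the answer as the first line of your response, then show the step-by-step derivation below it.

1,5,7,0

step 1: discover 1; path=1; order=1
step 2: discover 5; path=1>5; order=1,5
step 3: discover 7; path=1>7; order=1,5,7
step 4: discover 0; path=1>7>0; order=1,5,7,0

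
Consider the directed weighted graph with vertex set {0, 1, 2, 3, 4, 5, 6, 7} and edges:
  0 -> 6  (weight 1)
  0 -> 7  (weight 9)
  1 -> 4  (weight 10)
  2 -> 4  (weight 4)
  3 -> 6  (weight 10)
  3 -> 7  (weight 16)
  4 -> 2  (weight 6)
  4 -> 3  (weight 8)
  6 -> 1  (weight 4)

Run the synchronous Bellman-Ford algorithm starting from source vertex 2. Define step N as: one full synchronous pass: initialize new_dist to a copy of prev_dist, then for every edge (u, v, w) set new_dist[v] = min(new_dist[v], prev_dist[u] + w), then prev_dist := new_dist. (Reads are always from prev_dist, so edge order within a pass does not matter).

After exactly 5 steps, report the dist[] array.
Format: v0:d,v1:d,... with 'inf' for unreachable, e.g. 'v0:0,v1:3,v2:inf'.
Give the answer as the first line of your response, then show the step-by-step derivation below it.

v0:inf,v1:26,v2:0,v3:12,v4:4,v5:inf,v6:22,v7:28

step 1: dist = v0:inf,v1:inf,v2:0,v3:inf,v4:4,v5:inf,v6:inf,v7:inf
step 2: dist = v0:inf,v1:inf,v2:0,v3:12,v4:4,v5:inf,v6:inf,v7:inf
step 3: dist = v0:inf,v1:inf,v2:0,v3:12,v4:4,v5:inf,v6:22,v7:28
step 4: dist = v0:inf,v1:26,v2:0,v3:12,v4:4,v5:inf,v6:22,v7:28
step 5: dist = v0:inf,v1:26,v2:0,v3:12,v4:4,v5:inf,v6:22,v7:28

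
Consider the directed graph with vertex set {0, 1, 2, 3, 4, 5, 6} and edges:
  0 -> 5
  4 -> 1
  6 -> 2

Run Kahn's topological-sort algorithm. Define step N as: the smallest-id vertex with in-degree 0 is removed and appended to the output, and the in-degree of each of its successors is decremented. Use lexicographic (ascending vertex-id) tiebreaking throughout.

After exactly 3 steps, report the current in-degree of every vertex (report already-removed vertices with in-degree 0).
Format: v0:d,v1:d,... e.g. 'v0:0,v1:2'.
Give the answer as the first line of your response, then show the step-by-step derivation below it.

v0:0,v1:0,v2:1,v3:0,v4:0,v5:0,v6:0

step 1: output 0; order=[0]; indeg=(0,1,1,0,0,0,0)
step 2: output 3; order=[0,3]; indeg=(0,1,1,0,0,0,0)
step 3: output 4; order=[0,3,4]; indeg=(0,0,1,0,0,0,0)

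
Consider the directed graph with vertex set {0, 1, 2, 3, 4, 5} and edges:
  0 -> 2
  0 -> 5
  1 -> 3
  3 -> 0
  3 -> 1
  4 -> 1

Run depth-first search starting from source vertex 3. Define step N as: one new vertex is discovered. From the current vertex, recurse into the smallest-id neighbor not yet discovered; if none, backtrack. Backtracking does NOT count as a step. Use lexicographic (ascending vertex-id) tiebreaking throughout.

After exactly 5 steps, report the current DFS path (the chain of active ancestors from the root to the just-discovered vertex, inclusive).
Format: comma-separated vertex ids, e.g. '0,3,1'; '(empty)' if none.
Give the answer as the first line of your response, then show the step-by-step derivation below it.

3,1

step 1: discover 3; path=3; order=3
step 2: discover 0; path=3>0; order=3,0
step 3: discover 2; path=3>0>2; order=3,0,2
step 4: discover 5; path=3>0>5; order=3,0,2,5
step 5: discover 1; path=3>1; order=3,0,2,5,1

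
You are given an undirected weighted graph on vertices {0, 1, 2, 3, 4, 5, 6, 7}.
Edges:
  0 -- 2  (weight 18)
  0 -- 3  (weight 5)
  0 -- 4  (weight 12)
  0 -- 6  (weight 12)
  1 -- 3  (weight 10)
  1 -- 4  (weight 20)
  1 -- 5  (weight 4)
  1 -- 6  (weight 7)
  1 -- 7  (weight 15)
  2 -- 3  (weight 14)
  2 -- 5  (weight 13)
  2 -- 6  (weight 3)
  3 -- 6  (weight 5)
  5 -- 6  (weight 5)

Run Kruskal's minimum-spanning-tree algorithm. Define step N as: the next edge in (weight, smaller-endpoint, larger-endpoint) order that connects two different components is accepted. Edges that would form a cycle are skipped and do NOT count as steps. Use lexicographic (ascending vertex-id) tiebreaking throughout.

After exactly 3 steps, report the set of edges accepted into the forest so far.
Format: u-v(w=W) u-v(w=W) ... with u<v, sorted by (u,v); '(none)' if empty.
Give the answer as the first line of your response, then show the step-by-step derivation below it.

0-3(w=5) 1-5(w=4) 2-6(w=3)

step 1: add edge 2-6 (w=3); MST = {2-6(w=3)}
step 2: add edge 1-5 (w=4); MST = {1-5(w=4) 2-6(w=3)}
step 3: add edge 0-3 (w=5); MST = {0-3(w=5) 1-5(w=4) 2-6(w=3)}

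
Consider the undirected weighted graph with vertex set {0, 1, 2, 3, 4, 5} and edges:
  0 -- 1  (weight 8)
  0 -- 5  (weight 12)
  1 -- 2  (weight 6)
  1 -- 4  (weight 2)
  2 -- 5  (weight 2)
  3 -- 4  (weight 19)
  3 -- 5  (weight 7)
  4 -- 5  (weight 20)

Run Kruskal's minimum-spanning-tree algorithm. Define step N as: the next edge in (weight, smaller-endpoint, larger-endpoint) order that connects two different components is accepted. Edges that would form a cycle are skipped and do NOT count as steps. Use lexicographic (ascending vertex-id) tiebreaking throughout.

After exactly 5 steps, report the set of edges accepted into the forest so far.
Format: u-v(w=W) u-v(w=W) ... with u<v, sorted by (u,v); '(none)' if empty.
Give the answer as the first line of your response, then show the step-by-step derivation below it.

0-1(w=8) 1-2(w=6) 1-4(w=2) 2-5(w=2) 3-5(w=7)

step 1: add edge 1-4 (w=2); MST = {1-4(w=2)}
step 2: add edge 2-5 (w=2); MST = {1-4(w=2) 2-5(w=2)}
step 3: add edge 1-2 (w=6); MST = {1-2(w=6) 1-4(w=2) 2-5(w=2)}
step 4: add edge 3-5 (w=7); MST = {1-2(w=6) 1-4(w=2) 2-5(w=2) 3-5(w=7)}
step 5: add edge 0-1 (w=8); MST = {0-1(w=8) 1-2(w=6) 1-4(w=2) 2-5(w=2) 3-5(w=7)}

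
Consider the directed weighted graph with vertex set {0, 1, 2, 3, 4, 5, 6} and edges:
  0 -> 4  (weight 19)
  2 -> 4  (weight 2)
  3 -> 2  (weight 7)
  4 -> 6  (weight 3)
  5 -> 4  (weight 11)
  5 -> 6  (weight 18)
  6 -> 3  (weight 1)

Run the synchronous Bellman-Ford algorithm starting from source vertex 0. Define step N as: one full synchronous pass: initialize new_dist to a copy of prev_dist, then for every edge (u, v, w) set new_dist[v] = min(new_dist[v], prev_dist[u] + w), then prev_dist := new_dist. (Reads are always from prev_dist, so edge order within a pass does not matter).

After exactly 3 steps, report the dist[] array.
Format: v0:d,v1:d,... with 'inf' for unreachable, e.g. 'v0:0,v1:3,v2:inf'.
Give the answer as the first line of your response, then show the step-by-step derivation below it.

v0:0,v1:inf,v2:inf,v3:23,v4:19,v5:inf,v6:22

step 1: dist = v0:0,v1:inf,v2:inf,v3:inf,v4:19,v5:inf,v6:inf
step 2: dist = v0:0,v1:inf,v2:inf,v3:inf,v4:19,v5:inf,v6:22
step 3: dist = v0:0,v1:inf,v2:inf,v3:23,v4:19,v5:inf,v6:22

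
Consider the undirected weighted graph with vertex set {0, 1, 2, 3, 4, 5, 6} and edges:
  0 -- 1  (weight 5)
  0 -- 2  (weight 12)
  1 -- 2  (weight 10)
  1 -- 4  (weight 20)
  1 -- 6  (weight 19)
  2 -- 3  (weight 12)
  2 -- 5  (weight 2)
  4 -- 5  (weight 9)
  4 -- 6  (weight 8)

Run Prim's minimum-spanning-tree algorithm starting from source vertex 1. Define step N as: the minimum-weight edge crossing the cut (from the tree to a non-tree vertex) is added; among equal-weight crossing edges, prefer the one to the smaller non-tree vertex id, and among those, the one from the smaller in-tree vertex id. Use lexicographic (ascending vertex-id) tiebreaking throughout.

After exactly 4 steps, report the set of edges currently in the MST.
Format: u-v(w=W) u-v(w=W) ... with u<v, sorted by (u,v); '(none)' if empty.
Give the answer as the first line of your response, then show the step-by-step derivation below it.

0-1(w=5) 1-2(w=10) 2-5(w=2) 4-5(w=9)

step 1: add edge 0-1 (w=5); MST = {0-1(w=5)}
step 2: add edge 1-2 (w=10); MST = {0-1(w=5) 1-2(w=10)}
step 3: add edge 2-5 (w=2); MST = {0-1(w=5) 1-2(w=10) 2-5(w=2)}
step 4: add edge 4-5 (w=9); MST = {0-1(w=5) 1-2(w=10) 2-5(w=2) 4-5(w=9)}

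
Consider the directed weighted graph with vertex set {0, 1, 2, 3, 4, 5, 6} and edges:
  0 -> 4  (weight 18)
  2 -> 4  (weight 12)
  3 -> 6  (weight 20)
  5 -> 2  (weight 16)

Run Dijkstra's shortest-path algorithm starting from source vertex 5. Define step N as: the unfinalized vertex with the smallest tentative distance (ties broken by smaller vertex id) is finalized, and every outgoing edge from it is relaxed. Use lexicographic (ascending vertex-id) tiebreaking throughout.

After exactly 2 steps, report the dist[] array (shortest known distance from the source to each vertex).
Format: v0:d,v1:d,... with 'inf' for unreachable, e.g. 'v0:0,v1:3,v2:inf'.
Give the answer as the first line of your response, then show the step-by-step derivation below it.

v0:inf,v1:inf,v2:16,v3:inf,v4:28,v5:0,v6:inf

step 1: dist = v0:inf,v1:inf,v2:16,v3:inf,v4:inf,v5:0,v6:inf
step 2: dist = v0:inf,v1:inf,v2:16,v3:inf,v4:28,v5:0,v6:inf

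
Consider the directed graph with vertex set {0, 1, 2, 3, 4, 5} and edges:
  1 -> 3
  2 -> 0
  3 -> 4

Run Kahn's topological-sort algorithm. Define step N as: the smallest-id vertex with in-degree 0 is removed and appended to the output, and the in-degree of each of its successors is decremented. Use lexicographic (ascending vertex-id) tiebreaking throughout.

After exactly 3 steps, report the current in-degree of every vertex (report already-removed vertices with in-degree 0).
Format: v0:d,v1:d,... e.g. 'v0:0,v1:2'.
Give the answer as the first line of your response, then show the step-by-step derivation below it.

v0:0,v1:0,v2:0,v3:0,v4:1,v5:0

step 1: output 1; order=[1]; indeg=(1,0,0,0,1,0)
step 2: output 2; order=[1,2]; indeg=(0,0,0,0,1,0)
step 3: output 0; order=[1,2,0]; indeg=(0,0,0,0,1,0)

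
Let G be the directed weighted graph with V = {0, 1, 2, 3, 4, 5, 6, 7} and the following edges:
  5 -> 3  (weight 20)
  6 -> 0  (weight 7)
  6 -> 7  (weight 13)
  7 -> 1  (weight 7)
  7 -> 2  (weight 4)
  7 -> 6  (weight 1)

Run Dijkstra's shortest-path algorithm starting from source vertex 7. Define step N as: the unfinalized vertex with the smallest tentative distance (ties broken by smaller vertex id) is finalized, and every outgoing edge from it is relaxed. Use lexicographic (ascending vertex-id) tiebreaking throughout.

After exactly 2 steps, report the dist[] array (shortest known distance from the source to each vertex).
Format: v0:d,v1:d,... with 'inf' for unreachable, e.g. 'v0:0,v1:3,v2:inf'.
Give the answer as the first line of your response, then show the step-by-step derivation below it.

v0:8,v1:7,v2:4,v3:inf,v4:inf,v5:inf,v6:1,v7:0

step 1: dist = v0:inf,v1:7,v2:4,v3:inf,v4:inf,v5:inf,v6:1,v7:0
step 2: dist = v0:8,v1:7,v2:4,v3:inf,v4:inf,v5:inf,v6:1,v7:0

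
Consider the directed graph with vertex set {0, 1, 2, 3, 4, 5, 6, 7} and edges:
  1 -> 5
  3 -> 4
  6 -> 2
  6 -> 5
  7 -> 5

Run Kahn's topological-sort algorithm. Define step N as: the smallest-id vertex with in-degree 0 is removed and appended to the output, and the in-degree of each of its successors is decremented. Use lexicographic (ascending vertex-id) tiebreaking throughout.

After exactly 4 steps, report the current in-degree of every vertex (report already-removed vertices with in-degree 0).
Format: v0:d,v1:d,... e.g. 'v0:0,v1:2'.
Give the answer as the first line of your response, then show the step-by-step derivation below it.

v0:0,v1:0,v2:1,v3:0,v4:0,v5:2,v6:0,v7:0

step 1: output 0; order=[0]; indeg=(0,0,1,0,1,3,0,0)
step 2: output 1; order=[0,1]; indeg=(0,0,1,0,1,2,0,0)
step 3: output 3; order=[0,1,3]; indeg=(0,0,1,0,0,2,0,0)
step 4: output 4; order=[0,1,3,4]; indeg=(0,0,1,0,0,2,0,0)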